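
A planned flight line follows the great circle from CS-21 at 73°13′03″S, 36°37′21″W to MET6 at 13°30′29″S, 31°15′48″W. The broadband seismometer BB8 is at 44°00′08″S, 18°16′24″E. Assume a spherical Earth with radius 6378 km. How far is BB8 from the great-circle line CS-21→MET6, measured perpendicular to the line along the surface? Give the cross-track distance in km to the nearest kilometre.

3827 km

CS-21: φ = -73.21750°, λ = -36.62250°
MET6: φ = -13.50806°, λ = -31.26333°
BB8: φ = -44.00222°, λ = +18.27333°
δ₁₃ = central angle CS-21→BB8 = 0.668850 rad  (haversine)
θ₁₃ = bearing CS-21→BB8 = 71.627°,  θ₁₂ = bearing CS-21→MET6 = 6.032°
dₓₜ = R·arcsin(sin δ₁₃ · sin(θ₁₃ − θ₁₂)) = 6378·arcsin(0.62008·sin(65.595°)) = 3827.075 km
|dₓₜ| = 3827.075 km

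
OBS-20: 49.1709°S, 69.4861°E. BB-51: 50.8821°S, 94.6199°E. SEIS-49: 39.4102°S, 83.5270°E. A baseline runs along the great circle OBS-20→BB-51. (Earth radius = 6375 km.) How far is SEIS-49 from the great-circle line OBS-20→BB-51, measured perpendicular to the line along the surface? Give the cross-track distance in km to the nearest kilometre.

1264 km

δ₁₃ = central angle OBS-20→SEIS-49 = 0.243782 rad  (haversine)
θ₁₃ = bearing OBS-20→SEIS-49 = 50.949°,  θ₁₂ = bearing OBS-20→BB-51 = 105.648°
dₓₜ = R·arcsin(sin δ₁₃ · sin(θ₁₃ − θ₁₂)) = 6375·arcsin(0.24137·sin(-54.699°)) = -1264.086 km
|dₓₜ| = 1264.086 km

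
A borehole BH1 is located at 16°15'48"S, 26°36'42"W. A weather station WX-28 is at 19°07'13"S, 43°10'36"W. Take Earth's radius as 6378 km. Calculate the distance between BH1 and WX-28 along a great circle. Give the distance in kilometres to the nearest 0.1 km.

1784.5 km

BH1: φ = -16.26333°, λ = -26.61167°
WX-28: φ = -19.12028°, λ = -43.17667°
Δφ = -2.8569°,  Δλ = -16.5650°
a = sin²(Δφ/2) + cos φ₁ cos φ₂ sin²(Δλ/2) = 0.019444
c = 2·arcsin(√a) = 0.279793 rad = 16.0309°
d = R·c = 6378 × 0.279793 = 1784.5 km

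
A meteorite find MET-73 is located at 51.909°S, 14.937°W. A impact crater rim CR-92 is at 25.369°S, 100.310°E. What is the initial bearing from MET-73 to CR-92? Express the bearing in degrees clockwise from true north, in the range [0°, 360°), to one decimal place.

Δλ = 115.2470°
y = sin Δλ · cos φ₂ = 0.817256
x = cos φ₁ sin φ₂ − sin φ₁ cos φ₂ cos Δλ = -0.567629
θ = atan2(y, x) = 124.7821° → 124.7821° (mod 360°)

124.8°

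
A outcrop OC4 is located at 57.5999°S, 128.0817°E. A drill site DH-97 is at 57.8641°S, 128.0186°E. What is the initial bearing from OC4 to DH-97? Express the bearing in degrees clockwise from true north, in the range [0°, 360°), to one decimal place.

Δλ = -0.0631°
y = sin Δλ · cos φ₂ = -0.000586
x = cos φ₁ sin φ₂ − sin φ₁ cos φ₂ cos Δλ = -0.004611
θ = atan2(y, x) = -172.7602° → 187.2398° (mod 360°)

187.2°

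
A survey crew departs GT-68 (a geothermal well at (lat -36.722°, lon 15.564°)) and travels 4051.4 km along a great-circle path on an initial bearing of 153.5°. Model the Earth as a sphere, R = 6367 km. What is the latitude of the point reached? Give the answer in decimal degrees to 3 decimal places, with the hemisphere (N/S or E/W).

δ = d/R = 4051.4/6367 = 0.636312 rad
φ₂ = arcsin(sin φ₁ cos δ + cos φ₁ sin δ cos θ)
   = arcsin(-0.59793·0.80429 + 0.80155·0.59423·-0.89493) = -65.11786°
λ₂ = λ₁ + atan2(sin θ sin δ cos φ₁, cos δ − sin φ₁ sin φ₂) = 54.62662°

65.118°S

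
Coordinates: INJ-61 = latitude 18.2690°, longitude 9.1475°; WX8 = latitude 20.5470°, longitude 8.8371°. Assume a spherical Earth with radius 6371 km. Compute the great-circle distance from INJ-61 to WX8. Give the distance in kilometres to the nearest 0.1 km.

Δφ = 2.2780°,  Δλ = -0.3104°
a = sin²(Δφ/2) + cos φ₁ cos φ₂ sin²(Δλ/2) = 0.000402
c = 2·arcsin(√a) = 0.040086 rad = 2.2967°
d = R·c = 6371 × 0.040086 = 255.4 km

255.4 km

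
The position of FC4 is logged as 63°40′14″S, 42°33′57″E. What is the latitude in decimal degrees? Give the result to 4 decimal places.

63° + 40′/60 + 14″/3600 = 63 + 0.66667 + 0.00389 = 63.6706°

63.6706°S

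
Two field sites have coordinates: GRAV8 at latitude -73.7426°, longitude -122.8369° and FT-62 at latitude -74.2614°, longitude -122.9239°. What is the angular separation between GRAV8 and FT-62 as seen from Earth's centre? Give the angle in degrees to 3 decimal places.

0.519°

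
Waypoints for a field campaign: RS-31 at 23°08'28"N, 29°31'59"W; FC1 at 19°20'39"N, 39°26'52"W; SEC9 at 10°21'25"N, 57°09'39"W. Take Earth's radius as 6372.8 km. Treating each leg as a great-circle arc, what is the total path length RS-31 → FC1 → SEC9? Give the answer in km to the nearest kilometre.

RS-31: φ = +23.14111°, λ = -29.53306°
FC1: φ = +19.34417°, λ = -39.44778°
SEC9: φ = +10.35694°, λ = -57.16083°
RS-31→FC1: c = 0.174306 rad, d = 1110.82 km
FC1→SEC9: c = 0.337092 rad, d = 2148.22 km
Total = 1110.82 + 2148.22 = 3259.04 km

3259 km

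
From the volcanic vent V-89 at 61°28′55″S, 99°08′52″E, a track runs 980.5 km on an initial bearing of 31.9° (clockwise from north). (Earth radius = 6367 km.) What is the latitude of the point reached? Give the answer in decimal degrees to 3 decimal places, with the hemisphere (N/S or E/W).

V-89: φ = -61.48194°, λ = +99.14778°
δ = d/R = 980.5/6367 = 0.153997 rad
φ₂ = arcsin(sin φ₁ cos δ + cos φ₁ sin δ cos θ)
   = arcsin(-0.87867·0.98817 + 0.47744·0.15339·0.84897) = -53.71616°
λ₂ = λ₁ + atan2(sin θ sin δ cos φ₁, cos δ − sin φ₁ sin φ₂) = 107.02031°

53.716°S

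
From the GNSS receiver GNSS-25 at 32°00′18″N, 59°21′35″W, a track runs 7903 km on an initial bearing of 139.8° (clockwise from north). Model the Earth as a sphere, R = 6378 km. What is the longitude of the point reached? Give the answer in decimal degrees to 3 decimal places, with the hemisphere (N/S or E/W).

GNSS-25: φ = +32.00500°, λ = -59.35972°
δ = d/R = 7903/6378 = 1.239103 rad
φ₂ = arcsin(sin φ₁ cos δ + cos φ₁ sin δ cos θ)
   = arcsin(0.52999·0.32564 + 0.84800·0.94549·-0.76380) = -26.09153°
λ₂ = λ₁ + atan2(sin θ sin δ cos φ₁, cos δ − sin φ₁ sin φ₂) = -16.55328°

16.553°W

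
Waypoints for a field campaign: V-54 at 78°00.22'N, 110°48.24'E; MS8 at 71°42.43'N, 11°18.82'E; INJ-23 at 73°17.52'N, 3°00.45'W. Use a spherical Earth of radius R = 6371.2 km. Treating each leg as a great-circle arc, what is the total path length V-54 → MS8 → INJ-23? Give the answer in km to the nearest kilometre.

3107 km

V-54: φ = +78.00367°, λ = +110.80400°
MS8: φ = +71.70717°, λ = +11.31367°
INJ-23: φ = +73.29200°, λ = -3.00750°
V-54→MS8: c = 0.407858 rad, d = 2598.54 km
MS8→INJ-23: c = 0.079855 rad, d = 508.77 km
Total = 2598.54 + 508.77 = 3107.31 km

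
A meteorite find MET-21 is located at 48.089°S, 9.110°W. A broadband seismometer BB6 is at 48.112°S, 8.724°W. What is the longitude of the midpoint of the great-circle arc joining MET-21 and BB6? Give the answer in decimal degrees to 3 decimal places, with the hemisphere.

8.917°W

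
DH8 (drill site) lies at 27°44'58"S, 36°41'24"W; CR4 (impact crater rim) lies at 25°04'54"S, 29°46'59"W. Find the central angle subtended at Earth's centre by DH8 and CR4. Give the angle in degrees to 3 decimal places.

6.735°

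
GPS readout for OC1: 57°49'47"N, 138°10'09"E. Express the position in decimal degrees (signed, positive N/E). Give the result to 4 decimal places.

lat: 57.8297° N → +57.8297°
lon: 138.1692° E → +138.1692°

+57.8297°, +138.1692°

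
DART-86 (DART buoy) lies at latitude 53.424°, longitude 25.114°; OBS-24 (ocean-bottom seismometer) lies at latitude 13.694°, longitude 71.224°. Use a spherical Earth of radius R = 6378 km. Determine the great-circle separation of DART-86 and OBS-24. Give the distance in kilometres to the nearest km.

5982 km

Δφ = -39.7300°,  Δλ = 46.1100°
a = sin²(Δφ/2) + cos φ₁ cos φ₂ sin²(Δλ/2) = 0.204256
c = 2·arcsin(√a) = 0.937894 rad = 53.7374°
d = R·c = 6378 × 0.937894 = 5981.9 km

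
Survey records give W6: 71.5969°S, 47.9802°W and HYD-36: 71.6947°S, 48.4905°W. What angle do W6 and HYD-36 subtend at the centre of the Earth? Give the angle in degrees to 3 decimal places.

0.188°

Δφ = -0.0978°,  Δλ = -0.5103°
a = sin²(Δφ/2) + cos φ₁ cos φ₂ sin²(Δλ/2) = 0.000003
c = 2·arcsin(√a) = 0.003283 rad = 0.1881°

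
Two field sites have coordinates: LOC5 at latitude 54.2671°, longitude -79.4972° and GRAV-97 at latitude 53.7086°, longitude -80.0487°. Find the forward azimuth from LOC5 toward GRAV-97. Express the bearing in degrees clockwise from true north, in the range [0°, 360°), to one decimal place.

Δλ = -0.5515°
y = sin Δλ · cos φ₂ = -0.005697
x = cos φ₁ sin φ₂ − sin φ₁ cos φ₂ cos Δλ = -0.009725
θ = atan2(y, x) = -149.6377° → 210.3623° (mod 360°)

210.4°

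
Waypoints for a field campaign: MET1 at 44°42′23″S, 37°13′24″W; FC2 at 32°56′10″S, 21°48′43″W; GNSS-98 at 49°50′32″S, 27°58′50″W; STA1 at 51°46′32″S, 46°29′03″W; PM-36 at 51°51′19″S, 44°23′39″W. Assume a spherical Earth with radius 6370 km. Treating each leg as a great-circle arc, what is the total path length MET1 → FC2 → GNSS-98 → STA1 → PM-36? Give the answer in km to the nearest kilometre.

5268 km

MET1: φ = -44.70639°, λ = -37.22333°
FC2: φ = -32.93611°, λ = -21.81194°
GNSS-98: φ = -49.84222°, λ = -27.98056°
STA1: φ = -51.77556°, λ = -46.48417°
PM-36: φ = -51.85528°, λ = -44.39417°
MET1→FC2: c = 0.292503 rad, d = 1863.25 km
FC2→GNSS-98: c = 0.305659 rad, d = 1947.05 km
GNSS-98→STA1: c = 0.206265 rad, d = 1313.91 km
STA1→PM-36: c = 0.022592 rad, d = 143.91 km
Total = 1863.25 + 1947.05 + 1313.91 + 143.91 = 5268.12 km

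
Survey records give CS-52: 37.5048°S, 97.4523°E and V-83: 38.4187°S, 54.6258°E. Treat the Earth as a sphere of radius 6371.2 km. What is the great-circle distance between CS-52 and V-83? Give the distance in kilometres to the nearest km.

3722 km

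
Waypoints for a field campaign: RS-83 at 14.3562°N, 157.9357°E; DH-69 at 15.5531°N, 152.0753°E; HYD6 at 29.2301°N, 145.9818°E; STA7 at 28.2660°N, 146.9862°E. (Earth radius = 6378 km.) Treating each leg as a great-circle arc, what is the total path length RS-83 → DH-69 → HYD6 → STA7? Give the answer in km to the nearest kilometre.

RS-83→DH-69: c = 0.100998 rad, d = 644.16 km
DH-69→HYD6: c = 0.258032 rad, d = 1645.73 km
HYD6→STA7: c = 0.022789 rad, d = 145.35 km
Total = 644.16 + 1645.73 + 145.35 = 2435.24 km

2435 km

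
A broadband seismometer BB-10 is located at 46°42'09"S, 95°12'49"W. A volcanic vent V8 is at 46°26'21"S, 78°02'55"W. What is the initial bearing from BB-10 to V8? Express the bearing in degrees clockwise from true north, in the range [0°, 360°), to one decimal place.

BB-10: φ = -46.70250°, λ = -95.21361°
V8: φ = -46.43917°, λ = -78.04861°
Δλ = 17.1650°
y = sin Δλ · cos φ₂ = 0.203377
x = cos φ₁ sin φ₂ − sin φ₁ cos φ₂ cos Δλ = -0.017743
θ = atan2(y, x) = 94.9861° → 94.9861° (mod 360°)

95.0°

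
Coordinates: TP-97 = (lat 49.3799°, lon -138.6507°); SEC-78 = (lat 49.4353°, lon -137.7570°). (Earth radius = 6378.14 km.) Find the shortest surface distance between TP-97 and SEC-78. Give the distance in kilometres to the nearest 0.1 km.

Δφ = 0.0554°,  Δλ = 0.8937°
a = sin²(Δφ/2) + cos φ₁ cos φ₂ sin²(Δλ/2) = 0.000026
c = 2·arcsin(√a) = 0.010195 rad = 0.5841°
d = R·c = 6378.14 × 0.010195 = 65.0 km

65.0 km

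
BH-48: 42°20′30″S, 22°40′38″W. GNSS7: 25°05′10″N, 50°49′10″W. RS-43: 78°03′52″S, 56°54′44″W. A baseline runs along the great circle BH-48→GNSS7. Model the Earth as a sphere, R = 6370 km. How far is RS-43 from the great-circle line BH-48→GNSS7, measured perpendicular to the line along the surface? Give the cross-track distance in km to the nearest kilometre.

BH-48: φ = -42.34167°, λ = -22.67722°
GNSS7: φ = +25.08611°, λ = -50.81944°
RS-43: φ = -78.06444°, λ = -56.91222°
δ₁₃ = central angle BH-48→RS-43 = 0.667509 rad  (haversine)
θ₁₃ = bearing BH-48→RS-43 = 190.833°,  θ₁₂ = bearing BH-48→GNSS7 = 333.353°
dₓₜ = R·arcsin(sin δ₁₃ · sin(θ₁₃ − θ₁₂)) = 6370·arcsin(0.61903·sin(-142.519°)) = -2460.144 km
|dₓₜ| = 2460.144 km

2460 km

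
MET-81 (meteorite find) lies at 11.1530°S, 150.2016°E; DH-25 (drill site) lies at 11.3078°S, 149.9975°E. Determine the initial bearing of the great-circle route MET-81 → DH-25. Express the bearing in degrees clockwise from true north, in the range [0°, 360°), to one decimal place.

Δλ = -0.2041°
y = sin Δλ · cos φ₂ = -0.003493
x = cos φ₁ sin φ₂ − sin φ₁ cos φ₂ cos Δλ = -0.002703
θ = atan2(y, x) = -127.7331° → 232.2669° (mod 360°)

232.3°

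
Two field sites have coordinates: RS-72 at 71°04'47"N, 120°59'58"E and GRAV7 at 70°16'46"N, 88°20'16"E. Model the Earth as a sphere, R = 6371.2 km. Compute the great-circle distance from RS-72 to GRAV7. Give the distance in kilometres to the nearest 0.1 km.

1190.2 km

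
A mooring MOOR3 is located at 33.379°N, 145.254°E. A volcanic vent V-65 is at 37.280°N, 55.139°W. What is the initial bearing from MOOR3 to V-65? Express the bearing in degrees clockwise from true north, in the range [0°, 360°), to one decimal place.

16.8°

Δλ = 159.6070°
y = sin Δλ · cos φ₂ = 0.277262
x = cos φ₁ sin φ₂ − sin φ₁ cos φ₂ cos Δλ = 0.916127
θ = atan2(y, x) = 16.8382° → 16.8382° (mod 360°)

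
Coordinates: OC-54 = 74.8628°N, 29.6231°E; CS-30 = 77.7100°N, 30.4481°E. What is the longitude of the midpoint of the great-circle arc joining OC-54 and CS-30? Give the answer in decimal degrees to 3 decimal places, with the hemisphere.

Bx = cos φ₂ cos Δλ = 0.212838,  By = cos φ₂ sin Δλ = 0.003065
φₘ = atan2(sin φ₁ + sin φ₂, √((cos φ₁ + Bx)² + By²)) = 76.28674°
λₘ = λ₁ + atan2(By, cos φ₁ + Bx) = 29.99359°

29.994°E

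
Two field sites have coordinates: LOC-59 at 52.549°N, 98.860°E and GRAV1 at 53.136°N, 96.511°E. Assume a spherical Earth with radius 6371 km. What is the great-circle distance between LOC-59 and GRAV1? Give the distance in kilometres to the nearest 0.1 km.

Δφ = 0.5870°,  Δλ = -2.3490°
a = sin²(Δφ/2) + cos φ₁ cos φ₂ sin²(Δλ/2) = 0.000180
c = 2·arcsin(√a) = 0.026797 rad = 1.5354°
d = R·c = 6371 × 0.026797 = 170.7 km

170.7 km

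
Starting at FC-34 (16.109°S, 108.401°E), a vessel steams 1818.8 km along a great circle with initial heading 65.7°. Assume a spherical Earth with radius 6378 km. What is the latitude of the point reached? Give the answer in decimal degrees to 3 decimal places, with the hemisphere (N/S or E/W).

δ = d/R = 1818.8/6378 = 0.285168 rad
φ₂ = arcsin(sin φ₁ cos δ + cos φ₁ sin δ cos θ)
   = arcsin(-0.27747·0.95961 + 0.96074·0.28132·0.41151) = -8.91905°
λ₂ = λ₁ + atan2(sin θ sin δ cos φ₁, cos δ − sin φ₁ sin φ₂) = 123.44334°

8.919°S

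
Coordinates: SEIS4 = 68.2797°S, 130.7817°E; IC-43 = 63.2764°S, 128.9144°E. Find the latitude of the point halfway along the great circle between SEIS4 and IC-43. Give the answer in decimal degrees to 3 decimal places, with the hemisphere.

Bx = cos φ₂ cos Δλ = 0.449448,  By = cos φ₂ sin Δλ = -0.014653
φₘ = atan2(sin φ₁ + sin φ₂, √((cos φ₁ + Bx)² + By²)) = -65.78087°
λₘ = λ₁ + atan2(By, cos φ₁ + Bx) = 129.75737°

65.781°S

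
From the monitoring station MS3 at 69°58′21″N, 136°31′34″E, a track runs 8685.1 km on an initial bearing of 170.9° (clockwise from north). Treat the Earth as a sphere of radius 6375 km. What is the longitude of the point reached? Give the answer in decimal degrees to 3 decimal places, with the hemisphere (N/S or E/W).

MS3: φ = +69.97250°, λ = +136.52611°
δ = d/R = 8685.1/6375 = 1.362369 rad
φ₂ = arcsin(sin φ₁ cos δ + cos φ₁ sin δ cos θ)
   = arcsin(0.93953·0.20692 + 0.34247·0.97836·-0.98741) = -7.84150°
λ₂ = λ₁ + atan2(sin θ sin δ cos φ₁, cos δ − sin φ₁ sin φ₂) = 145.51226°

145.512°E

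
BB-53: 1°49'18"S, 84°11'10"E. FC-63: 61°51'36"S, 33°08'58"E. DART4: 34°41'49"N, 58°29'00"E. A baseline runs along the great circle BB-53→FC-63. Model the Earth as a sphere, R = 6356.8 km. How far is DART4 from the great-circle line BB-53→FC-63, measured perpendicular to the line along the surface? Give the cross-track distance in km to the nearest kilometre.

BB-53: φ = -1.82167°, λ = +84.18611°
FC-63: φ = -61.86000°, λ = +33.14944°
DART4: φ = +34.69694°, λ = +58.48333°
δ₁₃ = central angle BB-53→DART4 = 0.763594 rad  (haversine)
θ₁₃ = bearing BB-53→DART4 = 328.959°,  θ₁₂ = bearing BB-53→FC-63 = 202.811°
dₓₜ = R·arcsin(sin δ₁₃ · sin(θ₁₃ − θ₁₂)) = 6356.8·arcsin(0.69152·sin(126.149°)) = 3766.085 km
|dₓₜ| = 3766.085 km

3766 km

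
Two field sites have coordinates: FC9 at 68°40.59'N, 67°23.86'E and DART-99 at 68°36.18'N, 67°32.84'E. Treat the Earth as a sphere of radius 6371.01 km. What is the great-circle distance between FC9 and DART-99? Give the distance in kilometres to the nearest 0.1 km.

10.2 km

FC9: φ = +68.67650°, λ = +67.39767°
DART-99: φ = +68.60300°, λ = +67.54733°
Δφ = -0.0735°,  Δλ = 0.1497°
a = sin²(Δφ/2) + cos φ₁ cos φ₂ sin²(Δλ/2) = 0.000001
c = 2·arcsin(√a) = 0.001597 rad = 0.0915°
d = R·c = 6371.01 × 0.001597 = 10.2 km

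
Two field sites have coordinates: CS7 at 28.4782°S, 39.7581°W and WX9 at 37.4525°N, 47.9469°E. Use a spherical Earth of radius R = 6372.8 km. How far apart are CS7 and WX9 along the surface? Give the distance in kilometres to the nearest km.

11700 km

Δφ = 65.9307°,  Δλ = 87.7050°
a = sin²(Δφ/2) + cos φ₁ cos φ₂ sin²(Δλ/2) = 0.631008
c = 2·arcsin(√a) = 1.835906 rad = 105.1897°
d = R·c = 6372.8 × 1.835906 = 11699.9 km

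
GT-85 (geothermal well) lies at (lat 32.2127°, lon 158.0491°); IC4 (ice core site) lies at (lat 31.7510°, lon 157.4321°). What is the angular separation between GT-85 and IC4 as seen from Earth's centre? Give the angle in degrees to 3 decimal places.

Δφ = -0.4617°,  Δλ = -0.6170°
a = sin²(Δφ/2) + cos φ₁ cos φ₂ sin²(Δλ/2) = 0.000037
c = 2·arcsin(√a) = 0.012181 rad = 0.6979°

0.698°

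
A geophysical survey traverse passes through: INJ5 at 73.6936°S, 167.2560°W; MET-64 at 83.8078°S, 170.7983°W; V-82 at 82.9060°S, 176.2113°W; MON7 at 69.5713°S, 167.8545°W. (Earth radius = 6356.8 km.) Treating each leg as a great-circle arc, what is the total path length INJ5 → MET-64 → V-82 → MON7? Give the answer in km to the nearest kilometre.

INJ5→MET-64: c = 0.176855 rad, d = 1124.23 km
MET-64→V-82: c = 0.019145 rad, d = 121.70 km
V-82→MON7: c = 0.234711 rad, d = 1492.01 km
Total = 1124.23 + 121.70 + 1492.01 = 2737.94 km

2738 km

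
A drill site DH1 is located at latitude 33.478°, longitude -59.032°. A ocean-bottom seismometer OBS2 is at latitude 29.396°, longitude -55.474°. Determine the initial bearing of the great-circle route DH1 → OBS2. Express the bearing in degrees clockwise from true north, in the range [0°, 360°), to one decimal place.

Δλ = 3.5580°
y = sin Δλ · cos φ₂ = 0.054069
x = cos φ₁ sin φ₂ − sin φ₁ cos φ₂ cos Δλ = -0.070258
θ = atan2(y, x) = 142.4190° → 142.4190° (mod 360°)

142.4°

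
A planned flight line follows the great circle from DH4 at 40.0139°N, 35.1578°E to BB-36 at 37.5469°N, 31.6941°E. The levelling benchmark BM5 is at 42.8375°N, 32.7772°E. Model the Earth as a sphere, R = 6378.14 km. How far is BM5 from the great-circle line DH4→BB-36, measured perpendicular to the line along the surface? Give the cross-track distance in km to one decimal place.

δ₁₃ = central angle DH4→BM5 = 0.058297 rad  (haversine)
θ₁₃ = bearing DH4→BM5 = 328.481°,  θ₁₂ = bearing DH4→BB-36 = 228.679°
dₓₜ = R·arcsin(sin δ₁₃ · sin(θ₁₃ − θ₁₂)) = 6378.14·arcsin(0.05826·sin(99.802°)) = 366.390 km
|dₓₜ| = 366.390 km

366.4 km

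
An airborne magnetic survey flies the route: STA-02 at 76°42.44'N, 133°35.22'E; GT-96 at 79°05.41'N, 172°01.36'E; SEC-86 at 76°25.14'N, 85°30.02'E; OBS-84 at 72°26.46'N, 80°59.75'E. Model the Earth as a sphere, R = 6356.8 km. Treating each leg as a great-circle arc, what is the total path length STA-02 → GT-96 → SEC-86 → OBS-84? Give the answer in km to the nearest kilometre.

3241 km

STA-02: φ = +76.70733°, λ = +133.58700°
GT-96: φ = +79.09017°, λ = +172.02267°
SEC-86: φ = +76.41900°, λ = +85.50033°
OBS-84: φ = +72.44100°, λ = +80.99583°
STA-02→GT-96: c = 0.143611 rad, d = 912.91 km
GT-96→SEC-86: c = 0.293744 rad, d = 1867.27 km
SEC-86→OBS-84: c = 0.072515 rad, d = 460.96 km
Total = 912.91 + 1867.27 + 460.96 = 3241.15 km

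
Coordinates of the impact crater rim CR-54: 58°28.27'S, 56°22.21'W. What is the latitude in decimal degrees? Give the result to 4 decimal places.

58.4712°S

58° + 28.27′/60 = 58 + 0.47117 = 58.4712°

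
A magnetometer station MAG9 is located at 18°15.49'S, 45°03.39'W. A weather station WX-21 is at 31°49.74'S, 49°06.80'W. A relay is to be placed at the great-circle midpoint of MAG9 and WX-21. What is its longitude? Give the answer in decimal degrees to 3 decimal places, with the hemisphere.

46.972°W

MAG9: φ = -18.25817°, λ = -45.05650°
WX-21: φ = -31.82900°, λ = -49.11333°
Bx = cos φ₂ cos Δλ = 0.847497,  By = cos φ₂ sin Δλ = -0.060108
φₘ = atan2(sin φ₁ + sin φ₂, √((cos φ₁ + Bx)² + By²)) = -25.05732°
λₘ = λ₁ + atan2(By, cos φ₁ + Bx) = -46.97210°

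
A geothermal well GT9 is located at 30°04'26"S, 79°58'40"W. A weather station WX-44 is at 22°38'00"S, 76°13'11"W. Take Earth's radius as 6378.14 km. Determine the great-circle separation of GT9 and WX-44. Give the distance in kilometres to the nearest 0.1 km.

909.0 km

GT9: φ = -30.07389°, λ = -79.97778°
WX-44: φ = -22.63333°, λ = -76.21972°
Δφ = 7.4406°,  Δλ = 3.7581°
a = sin²(Δφ/2) + cos φ₁ cos φ₂ sin²(Δλ/2) = 0.005069
c = 2·arcsin(√a) = 0.142513 rad = 8.1654°
d = R·c = 6378.14 × 0.142513 = 909.0 km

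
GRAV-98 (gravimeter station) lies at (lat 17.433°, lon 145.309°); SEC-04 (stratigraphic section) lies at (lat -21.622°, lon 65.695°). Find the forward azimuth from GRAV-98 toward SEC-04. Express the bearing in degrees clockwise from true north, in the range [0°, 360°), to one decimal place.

246.3°

Δλ = -79.6140°
y = sin Δλ · cos φ₂ = -0.914404
x = cos φ₁ sin φ₂ − sin φ₁ cos φ₂ cos Δλ = -0.401766
θ = atan2(y, x) = -113.7195° → 246.2805° (mod 360°)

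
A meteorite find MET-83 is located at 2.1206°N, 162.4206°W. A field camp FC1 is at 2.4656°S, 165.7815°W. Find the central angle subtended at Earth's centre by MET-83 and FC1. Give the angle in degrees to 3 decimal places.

Δφ = -4.5862°,  Δλ = -3.3609°
a = sin²(Δφ/2) + cos φ₁ cos φ₂ sin²(Δλ/2) = 0.002459
c = 2·arcsin(√a) = 0.099227 rad = 5.6853°

5.685°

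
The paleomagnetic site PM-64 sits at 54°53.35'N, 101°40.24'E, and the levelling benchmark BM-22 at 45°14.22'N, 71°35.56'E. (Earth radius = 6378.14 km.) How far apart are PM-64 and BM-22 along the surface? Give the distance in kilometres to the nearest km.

2378 km

PM-64: φ = +54.88917°, λ = +101.67067°
BM-22: φ = +45.23700°, λ = +71.59267°
Δφ = -9.6522°,  Δλ = -30.0780°
a = sin²(Δφ/2) + cos φ₁ cos φ₂ sin²(Δλ/2) = 0.034347
c = 2·arcsin(√a) = 0.372814 rad = 21.3606°
d = R·c = 6378.14 × 0.372814 = 2377.9 km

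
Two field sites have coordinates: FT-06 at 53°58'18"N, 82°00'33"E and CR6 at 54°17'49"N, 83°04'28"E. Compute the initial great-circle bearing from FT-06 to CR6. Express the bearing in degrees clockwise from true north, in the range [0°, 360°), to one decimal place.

62.0°

FT-06: φ = +53.97167°, λ = +82.00917°
CR6: φ = +54.29694°, λ = +83.07444°
Δλ = 1.0653°
y = sin Δλ · cos φ₂ = 0.010850
x = cos φ₁ sin φ₂ − sin φ₁ cos φ₂ cos Δλ = 0.005759
θ = atan2(y, x) = 62.0420° → 62.0420° (mod 360°)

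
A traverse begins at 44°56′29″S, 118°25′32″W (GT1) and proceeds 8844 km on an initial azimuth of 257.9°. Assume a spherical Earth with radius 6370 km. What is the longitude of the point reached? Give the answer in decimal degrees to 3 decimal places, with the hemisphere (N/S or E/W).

GT1: φ = -44.94139°, λ = -118.42556°
δ = d/R = 8844/6370 = 1.388383 rad
φ₂ = arcsin(sin φ₁ cos δ + cos φ₁ sin δ cos θ)
   = arcsin(-0.70638·0.18140 + 0.70783·0.98341·-0.20962) = -15.90557°
λ₂ = λ₁ + atan2(sin θ sin δ cos φ₁, cos δ − sin φ₁ sin φ₂) = 150.54898°

150.549°E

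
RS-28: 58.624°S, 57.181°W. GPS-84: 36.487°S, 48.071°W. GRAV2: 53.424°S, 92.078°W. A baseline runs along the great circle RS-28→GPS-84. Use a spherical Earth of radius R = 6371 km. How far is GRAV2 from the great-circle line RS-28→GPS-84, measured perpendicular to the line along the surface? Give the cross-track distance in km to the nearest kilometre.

δ₁₃ = central angle RS-28→GRAV2 = 0.347885 rad  (haversine)
θ₁₃ = bearing RS-28→GRAV2 = 269.857°,  θ₁₂ = bearing RS-28→GPS-84 = 19.073°
dₓₜ = R·arcsin(sin δ₁₃ · sin(θ₁₃ − θ₁₂)) = 6371·arcsin(0.34091·sin(250.784°)) = -2088.113 km
|dₓₜ| = 2088.113 km

2088 km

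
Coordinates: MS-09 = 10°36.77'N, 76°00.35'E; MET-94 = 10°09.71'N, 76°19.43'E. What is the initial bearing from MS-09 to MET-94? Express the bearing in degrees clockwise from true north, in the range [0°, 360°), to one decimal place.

MS-09: φ = +10.61283°, λ = +76.00583°
MET-94: φ = +10.16183°, λ = +76.32383°
Δλ = 0.3180°
y = sin Δλ · cos φ₂ = 0.005463
x = cos φ₁ sin φ₂ − sin φ₁ cos φ₂ cos Δλ = -0.007869
θ = atan2(y, x) = 145.2282° → 145.2282° (mod 360°)

145.2°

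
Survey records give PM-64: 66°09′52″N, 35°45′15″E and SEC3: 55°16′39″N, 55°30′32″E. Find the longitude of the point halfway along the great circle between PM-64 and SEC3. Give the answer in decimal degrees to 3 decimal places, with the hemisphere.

PM-64: φ = +66.16444°, λ = +35.75417°
SEC3: φ = +55.27750°, λ = +55.50889°
Bx = cos φ₂ cos Δλ = 0.536080,  By = cos φ₂ sin Δλ = 0.192522
φₘ = atan2(sin φ₁ + sin φ₂, √((cos φ₁ + Bx)² + By²)) = 61.07393°
λₘ = λ₁ + atan2(By, cos φ₁ + Bx) = 47.32659°

47.327°E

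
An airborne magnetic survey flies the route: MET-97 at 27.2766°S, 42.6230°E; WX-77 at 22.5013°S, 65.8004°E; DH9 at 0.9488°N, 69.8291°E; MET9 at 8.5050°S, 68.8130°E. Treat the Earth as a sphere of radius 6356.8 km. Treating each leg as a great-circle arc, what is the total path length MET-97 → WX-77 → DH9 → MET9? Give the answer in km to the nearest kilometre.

6081 km

MET-97→WX-77: c = 0.375689 rad, d = 2388.18 km
WX-77→DH9: c = 0.414980 rad, d = 2637.94 km
DH9→MET9: c = 0.165944 rad, d = 1054.87 km
Total = 2388.18 + 2637.94 + 1054.87 = 6081.00 km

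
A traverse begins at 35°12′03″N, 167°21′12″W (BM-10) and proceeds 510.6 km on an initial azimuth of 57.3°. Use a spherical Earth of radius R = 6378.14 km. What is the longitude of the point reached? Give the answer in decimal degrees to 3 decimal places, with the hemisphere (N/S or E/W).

BM-10: φ = +35.20083°, λ = -167.35333°
δ = d/R = 510.6/6378.14 = 0.080055 rad
φ₂ = arcsin(sin φ₁ cos δ + cos φ₁ sin δ cos θ)
   = arcsin(0.57644·0.99680 + 0.81714·0.07997·0.54024) = 37.58231°
λ₂ = λ₁ + atan2(sin θ sin δ cos φ₁, cos δ − sin φ₁ sin φ₂) = -162.48207°

162.482°W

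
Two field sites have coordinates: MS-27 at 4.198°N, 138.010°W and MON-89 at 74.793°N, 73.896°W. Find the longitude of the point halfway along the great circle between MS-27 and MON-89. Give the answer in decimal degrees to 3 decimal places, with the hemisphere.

Bx = cos φ₂ cos Δλ = 0.114519,  By = cos φ₂ sin Δλ = 0.235988
φₘ = atan2(sin φ₁ + sin φ₂, √((cos φ₁ + Bx)² + By²)) = 42.40895°
λₘ = λ₁ + atan2(By, cos φ₁ + Bx) = -126.02674°

126.027°W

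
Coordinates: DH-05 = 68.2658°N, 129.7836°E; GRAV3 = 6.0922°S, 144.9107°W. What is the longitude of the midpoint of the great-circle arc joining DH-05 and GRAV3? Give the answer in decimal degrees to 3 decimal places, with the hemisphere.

Bx = cos φ₂ cos Δλ = 0.081377,  By = cos φ₂ sin Δλ = 0.991017
φₘ = atan2(sin φ₁ + sin φ₂, √((cos φ₁ + Bx)² + By²)) = 37.07010°
λₘ = λ₁ + atan2(By, cos φ₁ + Bx) = -164.71860°

164.719°W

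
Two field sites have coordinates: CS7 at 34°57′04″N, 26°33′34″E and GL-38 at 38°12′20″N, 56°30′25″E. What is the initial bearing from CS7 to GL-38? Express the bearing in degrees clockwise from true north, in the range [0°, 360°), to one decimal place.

CS7: φ = +34.95111°, λ = +26.55944°
GL-38: φ = +38.20556°, λ = +56.50694°
Δλ = 29.9475°
y = sin Δλ · cos φ₂ = 0.392275
x = cos φ₁ sin φ₂ − sin φ₁ cos φ₂ cos Δλ = 0.116875
θ = atan2(y, x) = 73.4090° → 73.4090° (mod 360°)

73.4°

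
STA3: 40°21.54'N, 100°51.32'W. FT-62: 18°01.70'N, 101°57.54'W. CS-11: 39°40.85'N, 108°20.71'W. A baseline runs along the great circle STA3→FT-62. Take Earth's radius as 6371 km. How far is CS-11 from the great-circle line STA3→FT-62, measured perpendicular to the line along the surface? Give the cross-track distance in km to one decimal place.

637.1 km

STA3: φ = +40.35900°, λ = -100.85533°
FT-62: φ = +18.02833°, λ = -101.95900°
CS-11: φ = +39.68083°, λ = -108.34517°
δ₁₃ = central angle STA3→CS-11 = 0.100776 rad  (haversine)
θ₁₃ = bearing STA3→CS-11 = 265.677°,  θ₁₂ = bearing STA3→FT-62 = 182.761°
dₓₜ = R·arcsin(sin δ₁₃ · sin(θ₁₃ − θ₁₂)) = 6371·arcsin(0.10061·sin(82.916°)) = 637.127 km
|dₓₜ| = 637.127 km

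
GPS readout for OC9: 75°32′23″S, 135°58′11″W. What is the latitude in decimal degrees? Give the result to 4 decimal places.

75.5397°S

75° + 32′/60 + 23″/3600 = 75 + 0.53333 + 0.00639 = 75.5397°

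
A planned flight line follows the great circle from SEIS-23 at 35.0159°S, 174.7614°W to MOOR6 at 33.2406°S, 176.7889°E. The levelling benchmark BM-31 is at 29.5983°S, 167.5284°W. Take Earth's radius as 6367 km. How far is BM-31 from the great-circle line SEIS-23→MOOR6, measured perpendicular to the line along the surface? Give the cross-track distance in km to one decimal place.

708.1 km

δ₁₃ = central angle SEIS-23→BM-31 = 0.142485 rad  (haversine)
θ₁₃ = bearing SEIS-23→BM-31 = 50.438°,  θ₁₂ = bearing SEIS-23→MOOR6 = 281.843°
dₓₜ = R·arcsin(sin δ₁₃ · sin(θ₁₃ − θ₁₂)) = 6367·arcsin(0.14200·sin(-231.405°)) = 708.106 km
|dₓₜ| = 708.106 km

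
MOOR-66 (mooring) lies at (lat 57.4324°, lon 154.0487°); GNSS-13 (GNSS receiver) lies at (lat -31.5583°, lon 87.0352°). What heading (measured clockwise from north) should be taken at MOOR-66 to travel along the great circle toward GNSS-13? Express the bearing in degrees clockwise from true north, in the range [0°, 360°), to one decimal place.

234.4°

Δλ = -67.0135°
y = sin Δλ · cos φ₂ = -0.784448
x = cos φ₁ sin φ₂ − sin φ₁ cos φ₂ cos Δλ = -0.562161
θ = atan2(y, x) = -125.6266° → 234.3734° (mod 360°)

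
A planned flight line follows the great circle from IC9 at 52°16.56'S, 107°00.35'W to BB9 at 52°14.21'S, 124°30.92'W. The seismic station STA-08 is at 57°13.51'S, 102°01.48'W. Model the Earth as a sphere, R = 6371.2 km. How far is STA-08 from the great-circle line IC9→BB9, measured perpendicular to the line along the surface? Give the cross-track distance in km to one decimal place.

592.1 km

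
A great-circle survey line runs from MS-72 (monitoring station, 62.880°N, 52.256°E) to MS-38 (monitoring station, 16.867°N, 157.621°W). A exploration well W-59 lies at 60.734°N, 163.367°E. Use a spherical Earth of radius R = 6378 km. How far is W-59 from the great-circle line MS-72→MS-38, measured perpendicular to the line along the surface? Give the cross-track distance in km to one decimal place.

δ₁₃ = central angle MS-72→W-59 = 0.800733 rad  (haversine)
θ₁₃ = bearing MS-72→W-59 = 39.442°,  θ₁₂ = bearing MS-72→MS-38 = 28.697°
dₓₜ = R·arcsin(sin δ₁₃ · sin(θ₁₃ − θ₁₂)) = 6378·arcsin(0.71787·sin(10.744°)) = 856.138 km
|dₓₜ| = 856.138 km

856.1 km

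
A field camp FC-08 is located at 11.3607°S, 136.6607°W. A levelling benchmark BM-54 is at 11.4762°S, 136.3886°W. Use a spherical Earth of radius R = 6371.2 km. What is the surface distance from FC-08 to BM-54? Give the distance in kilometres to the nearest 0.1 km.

32.3 km

Δφ = -0.1155°,  Δλ = 0.2721°
a = sin²(Δφ/2) + cos φ₁ cos φ₂ sin²(Δλ/2) = 0.000006
c = 2·arcsin(√a) = 0.005073 rad = 0.2906°
d = R·c = 6371.2 × 0.005073 = 32.3 km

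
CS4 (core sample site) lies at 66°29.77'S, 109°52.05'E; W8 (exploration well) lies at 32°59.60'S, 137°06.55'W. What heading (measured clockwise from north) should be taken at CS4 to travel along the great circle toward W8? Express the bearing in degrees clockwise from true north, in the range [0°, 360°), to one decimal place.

123.9°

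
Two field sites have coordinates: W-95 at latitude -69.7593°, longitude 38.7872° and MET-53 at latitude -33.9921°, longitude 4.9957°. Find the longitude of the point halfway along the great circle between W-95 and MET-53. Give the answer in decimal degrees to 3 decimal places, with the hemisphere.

14.773°E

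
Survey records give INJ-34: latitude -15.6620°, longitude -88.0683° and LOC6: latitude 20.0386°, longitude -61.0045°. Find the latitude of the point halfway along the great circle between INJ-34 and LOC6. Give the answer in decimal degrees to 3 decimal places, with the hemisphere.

Bx = cos φ₂ cos Δλ = 0.836591,  By = cos φ₂ sin Δλ = 0.427439
φₘ = atan2(sin φ₁ + sin φ₂, √((cos φ₁ + Bx)² + By²)) = 2.25071°
λₘ = λ₁ + atan2(By, cos φ₁ + Bx) = -74.70608°

2.251°N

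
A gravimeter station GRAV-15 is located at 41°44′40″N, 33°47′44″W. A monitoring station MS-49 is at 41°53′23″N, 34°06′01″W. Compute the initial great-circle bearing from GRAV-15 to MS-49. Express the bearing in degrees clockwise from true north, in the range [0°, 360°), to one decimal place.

GRAV-15: φ = +41.74444°, λ = -33.79556°
MS-49: φ = +41.88972°, λ = -34.10028°
Δλ = -0.3047°
y = sin Δλ · cos φ₂ = -0.003959
x = cos φ₁ sin φ₂ − sin φ₁ cos φ₂ cos Δλ = 0.002543
θ = atan2(y, x) = -57.2914° → 302.7086° (mod 360°)

302.7°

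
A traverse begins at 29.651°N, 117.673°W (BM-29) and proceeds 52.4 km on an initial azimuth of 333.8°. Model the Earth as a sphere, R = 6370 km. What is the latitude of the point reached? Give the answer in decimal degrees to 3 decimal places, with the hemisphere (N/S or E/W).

δ = d/R = 52.4/6370 = 0.008226 rad
φ₂ = arcsin(sin φ₁ cos δ + cos φ₁ sin δ cos θ)
   = arcsin(0.49472·0.99997 + 0.86905·0.00823·0.89726) = 30.07368°
λ₂ = λ₁ + atan2(sin θ sin δ cos φ₁, cos δ − sin φ₁ sin φ₂) = -117.91346°

30.074°N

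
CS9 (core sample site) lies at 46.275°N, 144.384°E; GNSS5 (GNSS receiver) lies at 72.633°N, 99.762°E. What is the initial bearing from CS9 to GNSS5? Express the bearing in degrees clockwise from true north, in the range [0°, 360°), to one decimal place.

337.5°

Δλ = -44.6220°
y = sin Δλ · cos φ₂ = -0.209668
x = cos φ₁ sin φ₂ − sin φ₁ cos φ₂ cos Δλ = 0.506155
θ = atan2(y, x) = -22.5011° → 337.4989° (mod 360°)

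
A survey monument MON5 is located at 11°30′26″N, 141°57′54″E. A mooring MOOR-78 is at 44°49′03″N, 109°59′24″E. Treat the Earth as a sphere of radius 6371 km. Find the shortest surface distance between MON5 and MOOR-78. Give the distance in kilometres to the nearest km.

MON5: φ = +11.50722°, λ = +141.96500°
MOOR-78: φ = +44.81750°, λ = +109.99000°
Δφ = 33.3103°,  Δλ = -31.9750°
a = sin²(Δφ/2) + cos φ₁ cos φ₂ sin²(Δλ/2) = 0.134876
c = 2·arcsin(√a) = 0.752111 rad = 43.0928°
d = R·c = 6371 × 0.752111 = 4791.7 km

4792 km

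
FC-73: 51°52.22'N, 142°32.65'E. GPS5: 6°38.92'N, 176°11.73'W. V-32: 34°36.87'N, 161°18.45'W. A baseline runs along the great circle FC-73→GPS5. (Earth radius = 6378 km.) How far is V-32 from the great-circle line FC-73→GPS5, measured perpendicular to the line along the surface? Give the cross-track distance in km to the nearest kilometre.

FC-73: φ = +51.87033°, λ = +142.54417°
GPS5: φ = +6.64867°, λ = -176.19550°
V-32: φ = +34.61450°, λ = -161.30750°
δ₁₃ = central angle FC-73→V-32 = 0.752619 rad  (haversine)
θ₁₃ = bearing FC-73→V-32 = 90.828°,  θ₁₂ = bearing FC-73→GPS5 = 128.221°
dₓₜ = R·arcsin(sin δ₁₃ · sin(θ₁₃ − θ₁₂)) = 6378·arcsin(0.68355·sin(-37.392°)) = -2730.130 km
|dₓₜ| = 2730.130 km

2730 km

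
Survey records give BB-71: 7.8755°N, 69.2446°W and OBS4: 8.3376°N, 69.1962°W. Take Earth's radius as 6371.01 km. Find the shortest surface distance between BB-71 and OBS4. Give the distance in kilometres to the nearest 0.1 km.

Δφ = 0.4621°,  Δλ = 0.0484°
a = sin²(Δφ/2) + cos φ₁ cos φ₂ sin²(Δλ/2) = 0.000016
c = 2·arcsin(√a) = 0.008108 rad = 0.4646°
d = R·c = 6371.01 × 0.008108 = 51.7 km

51.7 km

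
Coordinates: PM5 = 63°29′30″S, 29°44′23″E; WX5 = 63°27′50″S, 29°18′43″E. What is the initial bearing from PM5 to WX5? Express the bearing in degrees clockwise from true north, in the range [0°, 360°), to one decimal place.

278.1°

PM5: φ = -63.49167°, λ = +29.73972°
WX5: φ = -63.46389°, λ = +29.31194°
Δλ = -0.4278°
y = sin Δλ · cos φ₂ = -0.003336
x = cos φ₁ sin φ₂ − sin φ₁ cos φ₂ cos Δλ = 0.000474
θ = atan2(y, x) = -81.9177° → 278.0823° (mod 360°)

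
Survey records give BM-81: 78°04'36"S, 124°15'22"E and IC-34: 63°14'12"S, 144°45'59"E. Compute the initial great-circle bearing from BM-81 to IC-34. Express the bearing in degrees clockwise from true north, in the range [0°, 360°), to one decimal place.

BM-81: φ = -78.07667°, λ = +124.25611°
IC-34: φ = -63.23667°, λ = +144.76639°
Δλ = 20.5103°
y = sin Δλ · cos φ₂ = 0.157776
x = cos φ₁ sin φ₂ − sin φ₁ cos φ₂ cos Δλ = 0.228191
θ = atan2(y, x) = 34.6608° → 34.6608° (mod 360°)

34.7°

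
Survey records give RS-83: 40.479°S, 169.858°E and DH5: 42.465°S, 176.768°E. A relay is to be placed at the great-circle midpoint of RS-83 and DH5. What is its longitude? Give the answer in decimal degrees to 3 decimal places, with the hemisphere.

Bx = cos φ₂ cos Δλ = 0.732332,  By = cos φ₂ sin Δλ = 0.088752
φₘ = atan2(sin φ₁ + sin φ₂, √((cos φ₁ + Bx)² + By²)) = -41.52372°
λₘ = λ₁ + atan2(By, cos φ₁ + Bx) = 173.26001°

173.260°E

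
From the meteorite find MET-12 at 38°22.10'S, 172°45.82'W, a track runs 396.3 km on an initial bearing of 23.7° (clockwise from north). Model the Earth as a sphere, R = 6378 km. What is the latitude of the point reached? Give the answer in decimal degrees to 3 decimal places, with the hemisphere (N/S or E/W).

35.095°S

MET-12: φ = -38.36833°, λ = -172.76367°
δ = d/R = 396.3/6378 = 0.062135 rad
φ₂ = arcsin(sin φ₁ cos δ + cos φ₁ sin δ cos θ)
   = arcsin(-0.62071·0.99807 + 0.78404·0.06210·0.91566) = -35.09526°
λ₂ = λ₁ + atan2(sin θ sin δ cos φ₁, cos δ − sin φ₁ sin φ₂) = -171.01559°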